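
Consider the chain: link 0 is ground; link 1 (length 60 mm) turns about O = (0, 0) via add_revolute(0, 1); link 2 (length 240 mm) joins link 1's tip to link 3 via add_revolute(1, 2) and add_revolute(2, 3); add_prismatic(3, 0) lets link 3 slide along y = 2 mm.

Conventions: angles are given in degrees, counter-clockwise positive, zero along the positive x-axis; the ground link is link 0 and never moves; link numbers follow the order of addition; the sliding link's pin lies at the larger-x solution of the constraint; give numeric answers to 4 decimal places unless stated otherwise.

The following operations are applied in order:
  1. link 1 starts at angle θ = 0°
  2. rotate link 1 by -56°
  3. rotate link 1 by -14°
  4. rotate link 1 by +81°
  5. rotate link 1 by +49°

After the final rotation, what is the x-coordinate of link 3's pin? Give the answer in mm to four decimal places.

geometry: r = 60 mm, L = 240 mm, e = 2 mm; θ starts at 0°
rotate link 1 by -56°: θ ← 0° -56° = -56°
rotate link 1 by -14°: θ ← -56° -14° = -70°
rotate link 1 by +81°: θ ← -70° +81° = 11°
rotate link 1 by +49°: θ ← 11° +49° = 60°
crank pin P = (r cos θ, r sin θ) = (30.000000, 51.961524)
h = r sin θ − e = 51.961524 − 2 = 49.961524
x = r cos θ + √(L² − h²) = 30.000000 + 234.742084 = 264.742084

264.7421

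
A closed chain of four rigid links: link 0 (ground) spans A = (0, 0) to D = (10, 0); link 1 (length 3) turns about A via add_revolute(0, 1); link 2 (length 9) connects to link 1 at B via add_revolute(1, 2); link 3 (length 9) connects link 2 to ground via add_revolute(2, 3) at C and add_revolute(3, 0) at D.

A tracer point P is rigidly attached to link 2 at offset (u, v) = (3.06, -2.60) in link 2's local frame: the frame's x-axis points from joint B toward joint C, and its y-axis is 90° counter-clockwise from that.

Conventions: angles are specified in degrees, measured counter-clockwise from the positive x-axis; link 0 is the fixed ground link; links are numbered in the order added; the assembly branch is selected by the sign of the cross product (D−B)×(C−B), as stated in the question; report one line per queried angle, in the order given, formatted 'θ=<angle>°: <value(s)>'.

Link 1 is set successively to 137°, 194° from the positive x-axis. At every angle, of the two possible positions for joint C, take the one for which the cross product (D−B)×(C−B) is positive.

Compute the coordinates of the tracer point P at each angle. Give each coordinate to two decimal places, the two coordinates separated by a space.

A=(0,0), D=(10.00,0)
θ=137°: B = A + 3.00·(cos137°, sin137°) = (-2.1941, 2.0460)
θ=137°: |BD| = 12.3645
θ=137°: circle(B,9.00) ∩ circle(D,9.00): a=6.1823, h=6.5406
θ=137°:   candidates: C₊=(4.9853,7.4734) cross=80.872; C₋=(2.8207,-5.4275) cross=-80.872
θ=137°:   branch + wants cross > 0 → take C=(4.9853,7.4734) (cross=80.872)
θ=137°: ex = (C−B)/|BC| = (0.7977,0.6031); ey = (-0.6031,0.7977)
θ=137°: P = B + 3.06·ex + -2.60·ey = (1.8148,1.8173)
θ=194°: B = A + 3.00·(cos194°, sin194°) = (-2.9109, -0.7258)
θ=194°: |BD| = 12.9313
θ=194°: circle(B,9.00) ∩ circle(D,9.00): a=6.4656, h=6.2606
θ=194°:   candidates: C₊=(3.1932,5.8879) cross=80.958; C₋=(3.8959,-6.6137) cross=-80.958
θ=194°:   branch + wants cross > 0 → take C=(3.1932,5.8879) (cross=80.958)
θ=194°: ex = (C−B)/|BC| = (0.6782,0.7349); ey = (-0.7349,0.6782)
θ=194°: P = B + 3.06·ex + -2.60·ey = (1.0751,-0.2405)

θ=137°: 1.81 1.82
θ=194°: 1.08 -0.24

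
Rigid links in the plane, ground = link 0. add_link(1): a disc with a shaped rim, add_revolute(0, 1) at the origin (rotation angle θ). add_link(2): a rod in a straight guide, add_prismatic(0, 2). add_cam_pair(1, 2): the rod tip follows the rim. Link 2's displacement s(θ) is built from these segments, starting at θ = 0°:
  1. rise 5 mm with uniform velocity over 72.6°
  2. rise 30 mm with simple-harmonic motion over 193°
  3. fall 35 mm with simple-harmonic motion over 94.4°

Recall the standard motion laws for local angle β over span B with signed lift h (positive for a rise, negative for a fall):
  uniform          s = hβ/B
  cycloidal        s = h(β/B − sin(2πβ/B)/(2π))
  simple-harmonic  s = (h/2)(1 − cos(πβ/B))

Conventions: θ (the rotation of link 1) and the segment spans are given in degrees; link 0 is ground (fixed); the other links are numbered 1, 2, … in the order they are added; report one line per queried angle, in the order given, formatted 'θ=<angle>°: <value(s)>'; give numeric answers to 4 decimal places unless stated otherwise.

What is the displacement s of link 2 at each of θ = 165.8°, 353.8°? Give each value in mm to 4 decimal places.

segment 1 (0° to 72.6°, uniform, h = 5) is passed completely: s = 0.0000 + (5) = 5.0000
θ = 165.8° falls in segment 2 (72.6° to 265.6°, simple-harmonic, h = 30): β = 165.8 − 72.6 = 93.2°, B = 193°; Δs = 30/2·(1 − cos(π·0.4829)) = 14.1946; s = 5.0000 + 14.1946 = 19.1946
segment 2 (72.6° to 265.6°, simple-harmonic, h = 30) is passed completely: s = 5.0000 + (30) = 35.0000
θ = 353.8° falls in segment 3 (265.6° to 360°, simple-harmonic, h = -35): β = 353.8 − 265.6 = 88.2°, B = 94.4°; Δs = -35/2·(1 − cos(π·0.9343)) = -34.6288; s = 35.0000 − 34.6288 = 0.3712

θ=165.8°: 19.1946
θ=353.8°: 0.3712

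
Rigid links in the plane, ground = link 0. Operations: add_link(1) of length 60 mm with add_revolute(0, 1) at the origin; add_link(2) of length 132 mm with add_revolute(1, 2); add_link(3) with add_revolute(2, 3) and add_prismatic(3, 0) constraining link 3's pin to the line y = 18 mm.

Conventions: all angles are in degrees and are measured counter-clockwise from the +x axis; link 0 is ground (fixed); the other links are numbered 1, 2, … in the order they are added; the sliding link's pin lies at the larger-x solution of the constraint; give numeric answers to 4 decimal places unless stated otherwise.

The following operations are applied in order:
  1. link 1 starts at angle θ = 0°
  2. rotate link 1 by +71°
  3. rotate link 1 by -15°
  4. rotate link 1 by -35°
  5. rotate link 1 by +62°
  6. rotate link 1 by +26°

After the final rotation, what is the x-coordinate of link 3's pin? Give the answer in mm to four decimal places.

geometry: r = 60 mm, L = 132 mm, e = 18 mm; θ starts at 0°
rotate link 1 by +71°: θ ← 0° +71° = 71°
rotate link 1 by -15°: θ ← 71° -15° = 56°
rotate link 1 by -35°: θ ← 56° -35° = 21°
rotate link 1 by +62°: θ ← 21° +62° = 83°
rotate link 1 by +26°: θ ← 83° +26° = 109°
crank pin P = (r cos θ, r sin θ) = (-19.534089, 56.731115)
h = r sin θ − e = 56.731115 − 18 = 38.731115
x = r cos θ + √(L² − h²) = -19.534089 + 126.189939 = 106.655850

106.6558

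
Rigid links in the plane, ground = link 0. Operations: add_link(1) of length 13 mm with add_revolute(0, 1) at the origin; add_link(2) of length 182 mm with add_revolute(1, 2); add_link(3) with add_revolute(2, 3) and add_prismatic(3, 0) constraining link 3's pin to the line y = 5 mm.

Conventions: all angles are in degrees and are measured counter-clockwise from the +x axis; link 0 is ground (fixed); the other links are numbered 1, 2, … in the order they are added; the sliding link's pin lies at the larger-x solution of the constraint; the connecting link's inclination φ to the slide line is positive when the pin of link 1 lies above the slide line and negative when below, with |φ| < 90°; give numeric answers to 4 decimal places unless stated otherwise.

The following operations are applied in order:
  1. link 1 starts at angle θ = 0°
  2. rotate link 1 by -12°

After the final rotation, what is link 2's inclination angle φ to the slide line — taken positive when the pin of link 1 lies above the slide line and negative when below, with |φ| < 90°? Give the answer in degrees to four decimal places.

geometry: r = 13 mm, L = 182 mm, e = 5 mm; θ starts at 0°
rotate link 1 by -12°: θ ← 0° -12° = -12°
h = r sin θ − e = -2.702852 − 5 = -7.702852
sin φ = h / L = -7.702852 / 182 = -0.04232336
φ = arcsin(-0.04232336) = -2.425675°

-2.4257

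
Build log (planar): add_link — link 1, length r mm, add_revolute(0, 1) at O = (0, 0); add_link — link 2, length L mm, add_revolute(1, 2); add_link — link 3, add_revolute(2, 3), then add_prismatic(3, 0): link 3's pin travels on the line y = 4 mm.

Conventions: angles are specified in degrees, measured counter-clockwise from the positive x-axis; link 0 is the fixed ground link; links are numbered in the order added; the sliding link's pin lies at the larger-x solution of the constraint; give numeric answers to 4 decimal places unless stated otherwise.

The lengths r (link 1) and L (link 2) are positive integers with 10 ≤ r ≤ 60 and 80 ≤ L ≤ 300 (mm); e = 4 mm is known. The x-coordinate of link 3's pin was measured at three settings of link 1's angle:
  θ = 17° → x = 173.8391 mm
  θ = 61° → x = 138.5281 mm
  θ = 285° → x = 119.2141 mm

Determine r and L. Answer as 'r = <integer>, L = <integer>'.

constraint per measurement: (x − r cos θ)² + (r sin θ − e)² = L²
subtracting the θ₁ and θ₂ equations cancels the r² and L² terms:
r = (x₁² − x₂²) / (2[(x₁cos θ₁ + e sin θ₁) − (x₂cos θ₂ + e sin θ₂)]) = 57.0000 → r = 57
L² = (x₁ − r cos θ₁)² + (r sin θ₁ − e)² = 14399.9912 → L = 120.0000 → L = 120
check at θ₃=285°: x = 119.2141 (printed 119.2141) ✓

r = 57, L = 120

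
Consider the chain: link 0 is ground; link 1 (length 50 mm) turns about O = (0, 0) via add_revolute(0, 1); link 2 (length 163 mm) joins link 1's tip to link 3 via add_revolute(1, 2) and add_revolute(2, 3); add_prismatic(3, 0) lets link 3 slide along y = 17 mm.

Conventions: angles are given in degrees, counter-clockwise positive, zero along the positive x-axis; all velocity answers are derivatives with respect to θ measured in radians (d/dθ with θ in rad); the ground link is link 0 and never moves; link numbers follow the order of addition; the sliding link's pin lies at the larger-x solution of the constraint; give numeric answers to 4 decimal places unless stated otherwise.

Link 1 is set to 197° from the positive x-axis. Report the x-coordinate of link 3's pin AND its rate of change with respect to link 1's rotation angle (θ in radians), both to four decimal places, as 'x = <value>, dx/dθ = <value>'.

geometry: r = 50 mm, L = 163 mm, e = 17 mm
crank pin P = (r cos θ, r sin θ) = (-47.815238, -14.618585)
h = r sin θ − e = -14.618585 − 17 = -31.618585
x = r cos θ + √(L² − h²) = -47.815238 + 159.903924 = 112.088687
dx/dθ = −r sin θ − h·r cos θ/√(L² − h²) (θ in radians; h = -31.618585) = 5.163844

x = 112.0887, dx/dθ = 5.1638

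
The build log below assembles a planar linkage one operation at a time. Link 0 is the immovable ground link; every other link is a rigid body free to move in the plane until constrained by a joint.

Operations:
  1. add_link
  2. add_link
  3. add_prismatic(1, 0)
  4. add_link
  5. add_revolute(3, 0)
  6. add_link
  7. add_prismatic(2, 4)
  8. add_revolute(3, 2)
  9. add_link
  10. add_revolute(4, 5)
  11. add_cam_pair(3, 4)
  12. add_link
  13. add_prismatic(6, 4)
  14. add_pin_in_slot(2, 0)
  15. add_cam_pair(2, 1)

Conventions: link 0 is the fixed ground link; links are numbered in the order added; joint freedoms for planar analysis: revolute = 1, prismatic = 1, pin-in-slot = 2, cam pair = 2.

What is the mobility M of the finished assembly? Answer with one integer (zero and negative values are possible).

link 0 = ground. State L|J1|J2 = 1|0|0
+link1  2|0|0
+link2  3|0|0
P(1,0) f=1→J1  3|1|0
+link3  4|1|0
R(3,0) f=1→J1  4|2|0
+link4  5|2|0
P(2,4) f=1→J1  5|3|0
R(3,2) f=1→J1  5|4|0
+link5  6|4|0
R(4,5) f=1→J1  6|5|0
C(3,4) f=2→J2  6|5|1
+link6  7|5|1
P(6,4) f=1→J1  7|6|1
PS(2,0) f=2→J2  7|6|2
C(2,1) f=2→J2  7|6|3
M = 3(7−1)−2·6−3 = 18−12−3 = 3

M = 3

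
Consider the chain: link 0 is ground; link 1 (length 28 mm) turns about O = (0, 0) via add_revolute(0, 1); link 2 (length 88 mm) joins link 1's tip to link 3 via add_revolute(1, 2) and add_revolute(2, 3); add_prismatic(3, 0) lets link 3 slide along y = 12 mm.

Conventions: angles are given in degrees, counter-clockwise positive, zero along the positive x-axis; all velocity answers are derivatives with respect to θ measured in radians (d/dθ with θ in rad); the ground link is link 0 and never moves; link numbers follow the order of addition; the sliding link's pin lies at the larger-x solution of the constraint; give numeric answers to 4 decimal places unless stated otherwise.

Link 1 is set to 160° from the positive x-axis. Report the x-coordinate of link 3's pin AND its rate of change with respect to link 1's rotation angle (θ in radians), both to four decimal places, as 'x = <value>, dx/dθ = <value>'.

geometry: r = 28 mm, L = 88 mm, e = 12 mm
crank pin P = (r cos θ, r sin θ) = (-26.311393, 9.576564)
h = r sin θ − e = 9.576564 − 12 = -2.423436
x = r cos θ + √(L² − h²) = -26.311393 + 87.966624 = 61.655231
dx/dθ = −r sin θ − h·r cos θ/√(L² − h²) (θ in radians; h = -2.423436) = -10.301430

x = 61.6552, dx/dθ = -10.3014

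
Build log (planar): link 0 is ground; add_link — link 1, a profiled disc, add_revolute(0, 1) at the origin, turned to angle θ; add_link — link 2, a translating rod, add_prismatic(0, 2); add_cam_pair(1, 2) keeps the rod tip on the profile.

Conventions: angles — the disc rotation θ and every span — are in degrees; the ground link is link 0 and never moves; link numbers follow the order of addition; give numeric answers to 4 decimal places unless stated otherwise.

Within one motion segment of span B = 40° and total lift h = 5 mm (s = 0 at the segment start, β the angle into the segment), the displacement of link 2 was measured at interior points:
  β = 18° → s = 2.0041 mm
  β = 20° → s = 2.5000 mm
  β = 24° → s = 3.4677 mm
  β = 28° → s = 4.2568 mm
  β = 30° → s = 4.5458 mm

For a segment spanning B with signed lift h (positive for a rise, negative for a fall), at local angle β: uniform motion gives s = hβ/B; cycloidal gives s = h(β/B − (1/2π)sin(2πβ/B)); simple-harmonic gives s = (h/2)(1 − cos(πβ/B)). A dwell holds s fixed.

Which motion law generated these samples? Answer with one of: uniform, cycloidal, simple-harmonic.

candidates at β/B = r: uniform s = h·r (linear in β); cycloidal s = h·(r − sin(2πr)/(2π)); simple-harmonic s = (h/2)(1 − cos(πr))
β=18°: printed 2.0041 | uniform 2.2500, cycloidal 2.0041, simple-harmonic 2.1089
β=20°: printed 2.5000 | uniform 2.5000, cycloidal 2.5000, simple-harmonic 2.5000
β=24°: printed 3.4677 | uniform 3.0000, cycloidal 3.4677, simple-harmonic 3.2725
β=28°: printed 4.2568 | uniform 3.5000, cycloidal 4.2568, simple-harmonic 3.9695
β=30°: printed 4.5458 | uniform 3.7500, cycloidal 4.5458, simple-harmonic 4.2678
only one law matches every sample → cycloidal

cycloidal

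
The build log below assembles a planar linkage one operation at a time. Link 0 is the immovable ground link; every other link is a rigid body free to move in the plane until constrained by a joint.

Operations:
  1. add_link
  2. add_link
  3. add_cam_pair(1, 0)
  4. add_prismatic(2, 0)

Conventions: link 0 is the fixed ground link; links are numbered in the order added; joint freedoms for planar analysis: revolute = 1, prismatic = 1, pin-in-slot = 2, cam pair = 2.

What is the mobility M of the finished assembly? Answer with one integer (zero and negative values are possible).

L=1 J1=0 J2=0
add link → L=2 J1=0 J2=0
add link → L=3 J1=0 J2=0
C@1,0 dof=2 J2 → L=3 J1=0 J2=1
P@2,0 dof=1 J1 → L=3 J1=1 J2=1
M=3(L−1)−2J1−J2=3·2−2·1−1=3

M = 3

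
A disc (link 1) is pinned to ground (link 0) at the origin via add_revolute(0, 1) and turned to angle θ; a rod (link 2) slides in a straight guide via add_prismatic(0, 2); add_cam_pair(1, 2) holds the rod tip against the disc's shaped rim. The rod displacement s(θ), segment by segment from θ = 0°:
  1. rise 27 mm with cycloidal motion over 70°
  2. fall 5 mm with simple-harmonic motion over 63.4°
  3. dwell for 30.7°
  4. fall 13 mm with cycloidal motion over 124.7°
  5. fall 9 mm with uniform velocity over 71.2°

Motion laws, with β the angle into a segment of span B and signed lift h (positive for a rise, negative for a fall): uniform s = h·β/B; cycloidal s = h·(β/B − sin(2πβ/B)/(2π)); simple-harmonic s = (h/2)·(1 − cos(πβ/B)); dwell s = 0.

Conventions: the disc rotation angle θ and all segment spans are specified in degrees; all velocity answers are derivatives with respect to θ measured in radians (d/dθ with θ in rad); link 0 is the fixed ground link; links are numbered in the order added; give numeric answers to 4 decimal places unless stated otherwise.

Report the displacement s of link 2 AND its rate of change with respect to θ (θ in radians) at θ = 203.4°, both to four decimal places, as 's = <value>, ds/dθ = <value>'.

segment 1 (0° to 70°, cycloidal, h = 27) is passed completely: s = 0.0000 + (27) = 27.0000
segment 2 (70° to 133.4°, simple-harmonic, h = -5) is passed completely: s = 27.0000 + (-5) = 22.0000
segment 3 (133.4° to 164.1°, dwell): s unchanged at 22.0000
θ = 203.4° falls in segment 4 (164.1° to 288.8°, cycloidal, h = -13): β = 203.4 − 164.1 = 39.3°, B = 124.7°; Δs = -13·(0.3152 − sin(2π·0.3152)/(2π)) = -2.1990; s = 22.0000 − 2.1990 = 19.8010
velocity in seg [164.1°–288.8°] (cycloidal), θ in radians: β = 39.3° = 0.6859 rad, B = 124.7° = 2.1764 rad; ds/dθ = (h/B)(1 − cos(2πβ/B)) = ((-13)/2.1764)(1 − cos(2π·0.3152)) = -8.350684 mm/rad

s = 19.8010, ds/dθ = -8.3507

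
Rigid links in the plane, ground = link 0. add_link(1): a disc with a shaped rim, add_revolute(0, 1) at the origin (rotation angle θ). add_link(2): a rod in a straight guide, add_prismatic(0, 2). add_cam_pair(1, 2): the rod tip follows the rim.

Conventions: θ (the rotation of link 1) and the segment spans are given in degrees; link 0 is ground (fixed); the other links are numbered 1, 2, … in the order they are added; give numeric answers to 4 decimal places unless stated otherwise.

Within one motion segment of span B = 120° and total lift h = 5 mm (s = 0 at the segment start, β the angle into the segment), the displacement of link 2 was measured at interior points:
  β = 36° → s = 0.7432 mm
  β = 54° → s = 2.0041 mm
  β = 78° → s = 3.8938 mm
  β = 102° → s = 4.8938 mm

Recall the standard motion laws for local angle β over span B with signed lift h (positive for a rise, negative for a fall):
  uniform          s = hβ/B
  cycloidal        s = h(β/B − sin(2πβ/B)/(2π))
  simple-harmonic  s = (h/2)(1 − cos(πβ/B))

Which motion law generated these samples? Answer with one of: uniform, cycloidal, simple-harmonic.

candidates at β/B = r: uniform s = h·r (linear in β); cycloidal s = h·(r − sin(2πr)/(2π)); simple-harmonic s = (h/2)(1 − cos(πr))
β=36°: printed 0.7432 | uniform 1.5000, cycloidal 0.7432, simple-harmonic 1.0305
β=54°: printed 2.0041 | uniform 2.2500, cycloidal 2.0041, simple-harmonic 2.1089
β=78°: printed 3.8938 | uniform 3.2500, cycloidal 3.8938, simple-harmonic 3.6350
β=102°: printed 4.8938 | uniform 4.2500, cycloidal 4.8938, simple-harmonic 4.7275
only one law matches every sample → cycloidal

cycloidal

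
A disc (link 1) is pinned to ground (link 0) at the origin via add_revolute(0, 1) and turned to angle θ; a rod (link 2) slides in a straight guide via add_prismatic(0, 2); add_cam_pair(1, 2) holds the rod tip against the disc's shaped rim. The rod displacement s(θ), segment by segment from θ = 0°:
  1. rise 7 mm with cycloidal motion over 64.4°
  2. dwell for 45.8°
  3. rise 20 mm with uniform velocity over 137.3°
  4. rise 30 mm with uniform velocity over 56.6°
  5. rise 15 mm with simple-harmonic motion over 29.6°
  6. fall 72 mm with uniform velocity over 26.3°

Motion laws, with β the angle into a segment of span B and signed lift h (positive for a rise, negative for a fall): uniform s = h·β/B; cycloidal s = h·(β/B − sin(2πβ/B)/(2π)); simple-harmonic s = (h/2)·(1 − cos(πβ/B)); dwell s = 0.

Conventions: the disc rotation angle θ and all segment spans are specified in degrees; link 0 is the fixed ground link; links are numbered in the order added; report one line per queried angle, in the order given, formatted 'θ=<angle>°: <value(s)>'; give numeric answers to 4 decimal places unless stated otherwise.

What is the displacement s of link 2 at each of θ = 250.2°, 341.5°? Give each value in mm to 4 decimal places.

segment 1 (0° to 64.4°, cycloidal, h = 7) is passed completely: s = 0.0000 + (7) = 7.0000
segment 2 (64.4° to 110.2°, dwell): s unchanged at 7.0000
segment 3 (110.2° to 247.5°, uniform, h = 20) is passed completely: s = 7.0000 + (20) = 27.0000
θ = 250.2° falls in segment 4 (247.5° to 304.1°, uniform, h = 30): β = 250.2 − 247.5 = 2.7°, B = 56.6°; Δs = 30·2.7/56.6 = 1.4311; s = 27.0000 + 1.4311 = 28.4311
segment 4 (247.5° to 304.1°, uniform, h = 30) is passed completely: s = 27.0000 + (30) = 57.0000
segment 5 (304.1° to 333.7°, simple-harmonic, h = 15) is passed completely: s = 57.0000 + (15) = 72.0000
θ = 341.5° falls in segment 6 (333.7° to 360°, uniform, h = -72): β = 341.5 − 333.7 = 7.8°, B = 26.3°; Δs = -72·7.8/26.3 = -21.3536; s = 72.0000 − 21.3536 = 50.6464

θ=250.2°: 28.4311
θ=341.5°: 50.6464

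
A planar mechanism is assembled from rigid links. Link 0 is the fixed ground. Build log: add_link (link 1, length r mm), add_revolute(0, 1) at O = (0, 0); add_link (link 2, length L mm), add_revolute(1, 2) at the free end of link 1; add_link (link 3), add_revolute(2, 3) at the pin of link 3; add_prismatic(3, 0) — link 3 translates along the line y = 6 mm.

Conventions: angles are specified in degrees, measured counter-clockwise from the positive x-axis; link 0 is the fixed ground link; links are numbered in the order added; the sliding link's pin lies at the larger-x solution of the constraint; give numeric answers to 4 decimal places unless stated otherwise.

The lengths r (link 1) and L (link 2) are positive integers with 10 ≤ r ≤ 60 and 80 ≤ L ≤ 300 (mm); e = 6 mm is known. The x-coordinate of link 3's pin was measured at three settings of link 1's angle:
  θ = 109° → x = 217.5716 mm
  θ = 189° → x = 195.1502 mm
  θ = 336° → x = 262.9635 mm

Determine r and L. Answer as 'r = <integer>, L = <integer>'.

constraint per measurement: (x − r cos θ)² + (r sin θ − e)² = L²
subtracting the θ₁ and θ₂ equations cancels the r² and L² terms:
r = (x₁² − x₂²) / (2[(x₁cos θ₁ + e sin θ₁) − (x₂cos θ₂ + e sin θ₂)]) = 36.0000 → r = 36
L² = (x₁ − r cos θ₁)² + (r sin θ₁ − e)² = 53361.0128 → L = 231.0000 → L = 231
check at θ₃=336°: x = 262.9635 (printed 262.9635) ✓

r = 36, L = 231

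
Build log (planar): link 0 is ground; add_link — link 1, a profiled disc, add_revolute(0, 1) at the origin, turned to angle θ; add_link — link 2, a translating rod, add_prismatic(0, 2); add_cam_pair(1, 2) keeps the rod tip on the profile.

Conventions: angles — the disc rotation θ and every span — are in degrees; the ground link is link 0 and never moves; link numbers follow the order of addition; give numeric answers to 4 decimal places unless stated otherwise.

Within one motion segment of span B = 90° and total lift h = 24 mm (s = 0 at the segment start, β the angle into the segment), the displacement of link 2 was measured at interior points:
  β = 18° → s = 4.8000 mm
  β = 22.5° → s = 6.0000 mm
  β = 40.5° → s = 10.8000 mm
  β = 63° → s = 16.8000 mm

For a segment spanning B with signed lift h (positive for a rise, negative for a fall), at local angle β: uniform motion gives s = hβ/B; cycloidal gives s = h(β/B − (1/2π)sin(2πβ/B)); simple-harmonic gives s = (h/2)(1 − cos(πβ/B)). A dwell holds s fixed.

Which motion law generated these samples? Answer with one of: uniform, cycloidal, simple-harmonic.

candidates at β/B = r: uniform s = h·r (linear in β); cycloidal s = h·(r − sin(2πr)/(2π)); simple-harmonic s = (h/2)(1 − cos(πr))
β=18°: printed 4.8000 | uniform 4.8000, cycloidal 1.1672, simple-harmonic 2.2918
β=22.5°: printed 6.0000 | uniform 6.0000, cycloidal 2.1803, simple-harmonic 3.5147
β=40.5°: printed 10.8000 | uniform 10.8000, cycloidal 9.6196, simple-harmonic 10.1228
β=63°: printed 16.8000 | uniform 16.8000, cycloidal 20.4328, simple-harmonic 19.0534
only one law matches every sample → uniform

uniform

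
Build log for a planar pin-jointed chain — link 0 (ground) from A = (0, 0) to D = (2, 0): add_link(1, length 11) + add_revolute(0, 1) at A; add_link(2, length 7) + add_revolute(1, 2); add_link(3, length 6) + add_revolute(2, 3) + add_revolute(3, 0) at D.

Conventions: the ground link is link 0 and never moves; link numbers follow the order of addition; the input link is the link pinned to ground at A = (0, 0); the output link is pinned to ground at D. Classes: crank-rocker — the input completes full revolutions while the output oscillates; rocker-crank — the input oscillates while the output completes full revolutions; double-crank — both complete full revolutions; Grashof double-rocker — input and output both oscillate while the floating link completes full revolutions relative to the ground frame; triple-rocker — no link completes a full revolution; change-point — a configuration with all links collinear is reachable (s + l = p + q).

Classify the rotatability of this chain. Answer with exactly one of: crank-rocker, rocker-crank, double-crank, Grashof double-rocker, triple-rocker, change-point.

lengths: ground=2, input=11, coupler=7, output=6
sorted: s=2 (shortest), l=11 (longest), p+q=13
s + l = 13 vs p + q = 13
s + l = p + q → change-point (collinear configuration reachable)

change-point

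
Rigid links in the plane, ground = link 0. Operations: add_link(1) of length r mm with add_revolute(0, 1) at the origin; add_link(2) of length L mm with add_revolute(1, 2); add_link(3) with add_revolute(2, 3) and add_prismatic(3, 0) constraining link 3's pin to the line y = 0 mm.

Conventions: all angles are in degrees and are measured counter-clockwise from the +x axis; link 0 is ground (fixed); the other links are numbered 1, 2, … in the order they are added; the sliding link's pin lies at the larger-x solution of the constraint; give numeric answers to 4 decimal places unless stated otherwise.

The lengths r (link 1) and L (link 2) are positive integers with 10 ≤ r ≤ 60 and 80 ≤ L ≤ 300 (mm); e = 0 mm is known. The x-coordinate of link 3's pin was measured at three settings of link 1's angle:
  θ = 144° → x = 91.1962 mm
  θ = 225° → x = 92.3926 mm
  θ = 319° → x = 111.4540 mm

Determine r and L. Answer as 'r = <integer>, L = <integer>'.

constraint per measurement: (x − r cos θ)² + (r sin θ − e)² = L²
subtracting the θ₁ and θ₂ equations cancels the r² and L² terms:
r = (x₁² − x₂²) / (2[(x₁cos θ₁ + e sin θ₁) − (x₂cos θ₂ + e sin θ₂)]) = 13.0001 → r = 13
L² = (x₁ − r cos θ₁)² + (r sin θ₁ − e)² = 10404.0081 → L = 102.0000 → L = 102
check at θ₃=319°: x = 111.4540 (printed 111.4540) ✓

r = 13, L = 102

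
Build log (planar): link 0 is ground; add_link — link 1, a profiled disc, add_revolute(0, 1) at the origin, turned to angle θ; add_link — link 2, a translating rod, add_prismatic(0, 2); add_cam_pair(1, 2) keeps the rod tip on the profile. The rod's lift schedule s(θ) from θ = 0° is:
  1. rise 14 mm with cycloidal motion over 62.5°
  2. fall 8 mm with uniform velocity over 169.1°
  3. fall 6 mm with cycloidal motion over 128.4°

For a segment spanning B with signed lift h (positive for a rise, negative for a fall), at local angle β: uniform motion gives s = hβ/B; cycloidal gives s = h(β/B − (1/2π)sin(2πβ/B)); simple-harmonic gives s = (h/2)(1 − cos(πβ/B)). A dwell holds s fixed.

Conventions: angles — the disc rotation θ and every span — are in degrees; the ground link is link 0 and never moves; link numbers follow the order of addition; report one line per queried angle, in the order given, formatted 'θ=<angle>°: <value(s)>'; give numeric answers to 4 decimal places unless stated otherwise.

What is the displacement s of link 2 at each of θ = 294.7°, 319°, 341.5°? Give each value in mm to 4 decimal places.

seg 1 [0°–62.5°] cycloidal, h=14: full span → s += 14 → s = 14.0000
seg 2 [62.5°–231.6°] uniform, h=-8: full span → s += -8 → s = 6.0000
seg 3 [231.6°–360°] cycloidal, h=-6: θ=294.7° here. β=63.1, B=128.4. -6·(0.4914 − sin(2π·0.4914)/(2π)) = -2.8972 → s = 3.1028
seg 3 [231.6°–360°] cycloidal, h=-6: θ=319° here. β=87.4, B=128.4. -6·(0.6807 − sin(2π·0.6807)/(2π)) = -4.9499 → s = 1.0501
seg 3 [231.6°–360°] cycloidal, h=-6: θ=341.5° here. β=109.9, B=128.4. -6·(0.8559 − sin(2π·0.8559)/(2π)) = -5.8867 → s = 0.1133

θ=294.7°: 3.1028
θ=319°: 1.0501
θ=341.5°: 0.1133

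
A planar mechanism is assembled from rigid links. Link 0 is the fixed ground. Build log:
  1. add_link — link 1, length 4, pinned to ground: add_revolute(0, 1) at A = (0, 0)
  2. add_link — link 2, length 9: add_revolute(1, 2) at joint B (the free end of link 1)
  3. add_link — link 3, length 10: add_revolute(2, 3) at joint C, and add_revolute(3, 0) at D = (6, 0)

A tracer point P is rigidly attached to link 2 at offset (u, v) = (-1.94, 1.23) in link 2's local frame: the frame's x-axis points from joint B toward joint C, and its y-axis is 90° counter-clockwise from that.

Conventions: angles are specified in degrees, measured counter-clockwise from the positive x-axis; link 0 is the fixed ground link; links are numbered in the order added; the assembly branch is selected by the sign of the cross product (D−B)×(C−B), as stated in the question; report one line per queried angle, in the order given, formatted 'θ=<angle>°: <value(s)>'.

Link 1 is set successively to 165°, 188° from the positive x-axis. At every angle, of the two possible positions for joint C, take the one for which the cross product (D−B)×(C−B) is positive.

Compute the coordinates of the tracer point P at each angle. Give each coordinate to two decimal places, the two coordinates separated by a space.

A=(0,0), D=(6.00,0)
θ=165°: B = A + 4.00·(cos165°, sin165°) = (-3.8637, 1.0353)
θ=165°: |BD| = 9.9179
θ=165°: circle(B,9.00) ∩ circle(D,10.00): a=4.0011, h=8.0617
θ=165°:   candidates: C₊=(0.9570,8.6353) cross=79.955; C₋=(-0.7260,-7.4001) cross=-79.955
θ=165°:   branch + wants cross > 0 → take C=(0.9570,8.6353) (cross=79.955)
θ=165°: ex = (C−B)/|BC| = (0.5356,0.8444); ey = (-0.8444,0.5356)
θ=165°: P = B + -1.94·ex + 1.23·ey = (-5.9415,0.0559)
θ=188°: B = A + 4.00·(cos188°, sin188°) = (-3.9611, -0.5567)
θ=188°: |BD| = 9.9766
θ=188°: circle(B,9.00) ∩ circle(D,10.00): a=4.0361, h=8.0443
θ=188°:   candidates: C₊=(-0.3801,7.7002) cross=80.254; C₋=(0.5176,-8.3632) cross=-80.254
θ=188°:   branch + wants cross > 0 → take C=(-0.3801,7.7002) (cross=80.254)
θ=188°: ex = (C−B)/|BC| = (0.3979,0.9174); ey = (-0.9174,0.3979)
θ=188°: P = B + -1.94·ex + 1.23·ey = (-5.8614,-1.8471)

θ=165°: -5.94 0.06
θ=188°: -5.86 -1.85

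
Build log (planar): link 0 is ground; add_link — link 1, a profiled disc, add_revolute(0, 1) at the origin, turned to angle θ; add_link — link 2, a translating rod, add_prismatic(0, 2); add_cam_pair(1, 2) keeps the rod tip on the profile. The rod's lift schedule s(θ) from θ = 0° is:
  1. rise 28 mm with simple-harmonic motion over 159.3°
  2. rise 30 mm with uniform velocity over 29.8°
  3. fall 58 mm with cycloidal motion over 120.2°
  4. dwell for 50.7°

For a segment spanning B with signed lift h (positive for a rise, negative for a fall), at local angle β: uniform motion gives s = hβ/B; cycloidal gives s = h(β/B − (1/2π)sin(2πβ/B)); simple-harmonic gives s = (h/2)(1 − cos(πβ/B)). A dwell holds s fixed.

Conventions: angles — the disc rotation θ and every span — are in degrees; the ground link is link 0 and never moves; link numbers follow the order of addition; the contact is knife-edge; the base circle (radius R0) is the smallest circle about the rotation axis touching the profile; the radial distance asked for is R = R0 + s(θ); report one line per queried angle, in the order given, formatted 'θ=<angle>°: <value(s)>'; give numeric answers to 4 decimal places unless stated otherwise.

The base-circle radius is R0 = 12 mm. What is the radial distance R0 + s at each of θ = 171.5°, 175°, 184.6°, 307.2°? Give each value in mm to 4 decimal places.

seg 1 [0°–159.3°] simple-harmonic, h=28: full span → s += 28 → s = 28.0000
seg 2 [159.3°–189.1°] uniform, h=30: θ=171.5° here. β=12.2, B=29.8. 30·12.2/29.8 = 12.2819 → s = 40.2819
seg 2 [159.3°–189.1°] uniform, h=30: θ=175° here. β=15.7, B=29.8. 30·15.7/29.8 = 15.8054 → s = 43.8054
seg 2 [159.3°–189.1°] uniform, h=30: θ=184.6° here. β=25.3, B=29.8. 30·25.3/29.8 = 25.4698 → s = 53.4698
seg 2 [159.3°–189.1°] uniform, h=30: full span → s += 30 → s = 58.0000
seg 3 [189.1°–309.3°] cycloidal, h=-58: θ=307.2° here. β=118.1, B=120.2. -58·(0.9825 − sin(2π·0.9825)/(2π)) = -57.9980 → s = 0.0020
θ=171.5°: R = R0 + s = 12 + 40.2819 = 52.2819
θ=175°: R = R0 + s = 12 + 43.8054 = 55.8054
θ=184.6°: R = R0 + s = 12 + 53.4698 = 65.4698
θ=307.2°: R = R0 + s = 12 + 0.0020 = 12.0020

θ=171.5°: 52.2819
θ=175°: 55.8054
θ=184.6°: 65.4698
θ=307.2°: 12.0020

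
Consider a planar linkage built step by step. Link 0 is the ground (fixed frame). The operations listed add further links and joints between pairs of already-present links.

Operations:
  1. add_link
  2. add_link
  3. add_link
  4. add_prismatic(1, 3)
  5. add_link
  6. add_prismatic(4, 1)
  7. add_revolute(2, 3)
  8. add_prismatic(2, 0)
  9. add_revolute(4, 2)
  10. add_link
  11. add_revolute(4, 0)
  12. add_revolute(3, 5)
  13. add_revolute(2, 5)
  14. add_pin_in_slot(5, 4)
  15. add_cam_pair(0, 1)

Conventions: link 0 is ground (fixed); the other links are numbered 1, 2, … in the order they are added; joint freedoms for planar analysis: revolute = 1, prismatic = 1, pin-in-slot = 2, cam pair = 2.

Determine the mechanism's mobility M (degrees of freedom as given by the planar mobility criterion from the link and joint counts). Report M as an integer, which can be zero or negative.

ground; <1,0,0>
#1 <2,0,0>
#2 <3,0,0>
#3 <4,0,0>
P:1↔3 J1 <4,1,0>
#4 <5,1,0>
P:4↔1 J1 <5,2,0>
R:2↔3 J1 <5,3,0>
P:2↔0 J1 <5,4,0>
R:4↔2 J1 <5,5,0>
#5 <6,5,0>
R:4↔0 J1 <6,6,0>
R:3↔5 J1 <6,7,0>
R:2↔5 J1 <6,8,0>
PS:5↔4 J2 <6,8,1>
C:0↔1 J2 <6,8,2>
3×5 − 2×8 − 1×2 = -3

M = -3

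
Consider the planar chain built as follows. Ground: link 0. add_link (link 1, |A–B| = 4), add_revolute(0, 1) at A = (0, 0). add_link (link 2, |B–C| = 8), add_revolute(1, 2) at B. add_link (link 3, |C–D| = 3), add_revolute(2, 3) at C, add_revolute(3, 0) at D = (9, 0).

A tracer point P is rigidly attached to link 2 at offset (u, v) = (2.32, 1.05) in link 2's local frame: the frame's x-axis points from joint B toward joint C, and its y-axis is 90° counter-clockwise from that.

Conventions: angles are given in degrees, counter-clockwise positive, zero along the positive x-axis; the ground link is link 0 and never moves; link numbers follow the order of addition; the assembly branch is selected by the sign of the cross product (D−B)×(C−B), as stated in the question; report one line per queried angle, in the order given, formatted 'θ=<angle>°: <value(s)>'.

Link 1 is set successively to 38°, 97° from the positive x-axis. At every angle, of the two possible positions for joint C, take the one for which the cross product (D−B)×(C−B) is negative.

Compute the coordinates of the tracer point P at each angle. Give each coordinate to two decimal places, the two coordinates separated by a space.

A=(0,0), D=(9.00,0)
θ=38°: B = A + 4.00·(cos38°, sin38°) = (3.1520, 2.4626)
θ=38°: |BD| = 6.3453
θ=38°: circle(B,8.00) ∩ circle(D,3.00): a=7.5066, h=2.7661
θ=38°:   candidates: C₊=(11.1438,2.0986) cross=17.552; C₋=(8.9967,-3.0000) cross=-17.552
θ=38°:   branch - wants cross < 0 → take C=(8.9967,-3.0000) (cross=-17.552)
θ=38°: ex = (C−B)/|BC| = (0.7306,-0.6828); ey = (0.6828,0.7306)
θ=38°: P = B + 2.32·ex + 1.05·ey = (5.5640,1.6456)
θ=97°: B = A + 4.00·(cos97°, sin97°) = (-0.4875, 3.9702)
θ=97°: |BD| = 10.2847
θ=97°: circle(B,8.00) ∩ circle(D,3.00): a=7.8162, h=1.7049
θ=97°:   candidates: C₊=(7.3810,2.5257) cross=17.534; C₋=(6.0647,-0.6199) cross=-17.534
θ=97°:   branch - wants cross < 0 → take C=(6.0647,-0.6199) (cross=-17.534)
θ=97°: ex = (C−B)/|BC| = (0.8190,-0.5738); ey = (0.5738,0.8190)
θ=97°: P = B + 2.32·ex + 1.05·ey = (2.0151,3.4990)

θ=38°: 5.56 1.65
θ=97°: 2.02 3.50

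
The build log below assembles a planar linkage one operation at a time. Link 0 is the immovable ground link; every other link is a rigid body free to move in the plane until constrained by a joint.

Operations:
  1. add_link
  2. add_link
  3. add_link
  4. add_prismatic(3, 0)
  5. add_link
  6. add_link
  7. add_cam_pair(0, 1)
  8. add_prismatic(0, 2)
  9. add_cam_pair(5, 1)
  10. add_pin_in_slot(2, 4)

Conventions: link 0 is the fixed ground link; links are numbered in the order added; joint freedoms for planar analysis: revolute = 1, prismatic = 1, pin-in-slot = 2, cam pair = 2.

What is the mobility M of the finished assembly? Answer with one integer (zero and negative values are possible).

link 0 = ground. State L|J1|J2 = 1|0|0
+link1  2|0|0
+link2  3|0|0
+link3  4|0|0
P(3,0) f=1→J1  4|1|0
+link4  5|1|0
+link5  6|1|0
C(0,1) f=2→J2  6|1|1
P(0,2) f=1→J1  6|2|1
C(5,1) f=2→J2  6|2|2
PS(2,4) f=2→J2  6|2|3
M = 3(6−1)−2·2−3 = 15−4−3 = 8

M = 8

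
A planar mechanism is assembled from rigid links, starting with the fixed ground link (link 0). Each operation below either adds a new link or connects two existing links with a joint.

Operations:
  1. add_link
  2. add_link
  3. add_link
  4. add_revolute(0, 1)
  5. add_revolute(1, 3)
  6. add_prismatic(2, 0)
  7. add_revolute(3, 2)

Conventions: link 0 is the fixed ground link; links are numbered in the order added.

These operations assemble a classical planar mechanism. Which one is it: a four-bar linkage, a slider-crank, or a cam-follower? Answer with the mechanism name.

links: 4 (incl. ground); joints: 3 revolute, 1 prismatic, 0 higher (cam) pair, forming one closed loop
4 links, 3 revolutes + 1 prismatic in one loop → slider-crank

slider-crank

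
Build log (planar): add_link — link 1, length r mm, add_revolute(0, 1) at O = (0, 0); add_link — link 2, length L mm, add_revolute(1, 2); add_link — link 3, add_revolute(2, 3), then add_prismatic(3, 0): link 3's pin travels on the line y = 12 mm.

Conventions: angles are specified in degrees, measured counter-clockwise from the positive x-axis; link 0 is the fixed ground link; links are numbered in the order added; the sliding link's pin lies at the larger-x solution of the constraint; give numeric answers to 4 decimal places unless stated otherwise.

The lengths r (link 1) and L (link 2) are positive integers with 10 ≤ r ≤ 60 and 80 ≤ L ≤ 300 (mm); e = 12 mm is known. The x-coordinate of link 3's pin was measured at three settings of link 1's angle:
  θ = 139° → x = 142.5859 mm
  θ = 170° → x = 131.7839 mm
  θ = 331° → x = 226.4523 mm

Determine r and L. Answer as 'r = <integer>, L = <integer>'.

constraint per measurement: (x − r cos θ)² + (r sin θ − e)² = L²
subtracting the θ₁ and θ₂ equations cancels the r² and L² terms:
r = (x₁² − x₂²) / (2[(x₁cos θ₁ + e sin θ₁) − (x₂cos θ₂ + e sin θ₂)]) = 53.0001 → r = 53
L² = (x₁ − r cos θ₁)² + (r sin θ₁ − e)² = 33855.9919 → L = 184.0000 → L = 184
check at θ₃=331°: x = 226.4523 (printed 226.4523) ✓

r = 53, L = 184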